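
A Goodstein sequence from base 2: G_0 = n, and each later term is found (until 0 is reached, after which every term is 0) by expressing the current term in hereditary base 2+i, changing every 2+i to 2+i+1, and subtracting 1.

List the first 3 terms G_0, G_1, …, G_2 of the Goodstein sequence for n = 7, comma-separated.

7, 30, 259

7 —HB2→ 2^2 + 2 + 1 —bump→ 3^3 + 3 + 1 = 31 —(−1)→ 30
30 —HB3→ 3^3 + 3 —bump→ 4^4 + 4 = 260 —(−1)→ 259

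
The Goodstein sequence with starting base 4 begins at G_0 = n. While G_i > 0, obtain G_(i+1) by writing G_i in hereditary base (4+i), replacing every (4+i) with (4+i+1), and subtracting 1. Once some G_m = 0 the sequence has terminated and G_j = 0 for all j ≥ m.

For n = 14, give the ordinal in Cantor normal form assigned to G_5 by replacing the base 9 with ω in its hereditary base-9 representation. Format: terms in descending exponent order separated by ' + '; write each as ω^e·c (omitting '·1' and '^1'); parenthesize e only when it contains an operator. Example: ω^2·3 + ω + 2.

G_0=14  [base 4] 3·4 + 2  →[4↦5]→  3·5 + 2 = 17  −1 ⇒ G_1=16
G_1=16  [base 5] 3·5 + 1  →[5↦6]→  3·6 + 1 = 19  −1 ⇒ G_2=18
G_2=18  [base 6] 3·6  →[6↦7]→  3·7 = 21  −1 ⇒ G_3=20
G_3=20  [base 7] 2·7 + 6  →[7↦8]→  2·8 + 6 = 22  −1 ⇒ G_4=21
G_4=21  [base 8] 2·8 + 5  →[8↦9]→  2·9 + 5 = 23  −1 ⇒ G_5=22
G_5=22  [base 9] 2·9 + 4  →[9↦10]→  2·10 + 4 = 24  −1 ⇒ G_6=23

ω·2 + 4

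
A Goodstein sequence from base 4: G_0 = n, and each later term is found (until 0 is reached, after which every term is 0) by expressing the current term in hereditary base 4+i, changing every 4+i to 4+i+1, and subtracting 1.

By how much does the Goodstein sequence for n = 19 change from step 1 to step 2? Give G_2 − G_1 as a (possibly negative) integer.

i=0: 19 = 4^2 + 3 (b=4); 4→5: 5^2 + 3 = 28; 28−1 = 27
i=1: 27 = 5^2 + 2 (b=5); 5→6: 6^2 + 2 = 38; 38−1 = 37

10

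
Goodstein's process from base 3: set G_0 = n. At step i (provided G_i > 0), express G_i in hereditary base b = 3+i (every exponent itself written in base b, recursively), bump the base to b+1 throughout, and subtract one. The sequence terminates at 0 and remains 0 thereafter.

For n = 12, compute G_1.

19

G_0=12  [base 3] 3^2 + 3  →[3↦4]→  4^2 + 4 = 20  −1 ⇒ G_1=19
G_1=19  [base 4] 4^2 + 3  →[4↦5]→  5^2 + 3 = 28  −1 ⇒ G_2=27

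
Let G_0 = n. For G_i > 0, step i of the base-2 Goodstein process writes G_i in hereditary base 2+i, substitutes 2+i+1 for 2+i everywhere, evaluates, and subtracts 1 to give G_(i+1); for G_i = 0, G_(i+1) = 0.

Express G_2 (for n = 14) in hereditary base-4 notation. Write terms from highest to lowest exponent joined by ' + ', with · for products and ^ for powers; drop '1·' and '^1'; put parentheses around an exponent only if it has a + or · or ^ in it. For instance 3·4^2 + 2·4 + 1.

4^(4 + 1) + 4^4 + 1

step 0: 14 = 2^(2 + 1) + 2^2 + 2; sub 3 for 2: 3^(3 + 1) + 3^3 + 3; = 111; G_1 = 111−1 = 110
step 1: 110 = 3^(3 + 1) + 3^3 + 2; sub 4 for 3: 4^(4 + 1) + 4^4 + 2; = 1282; G_2 = 1282−1 = 1281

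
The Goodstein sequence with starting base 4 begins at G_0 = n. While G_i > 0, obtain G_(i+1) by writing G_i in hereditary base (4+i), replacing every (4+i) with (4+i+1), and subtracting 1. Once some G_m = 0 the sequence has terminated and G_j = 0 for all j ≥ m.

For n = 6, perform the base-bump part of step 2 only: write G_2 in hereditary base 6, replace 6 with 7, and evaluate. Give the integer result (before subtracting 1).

base 4: 6 = 4 + 2; at 5: 5 + 2 = 7; next = 6
base 5: 6 = 5 + 1; at 6: 6 + 1 = 7; next = 6
base 6: 6 = 6; at 7: 7 = 7; next = 6

7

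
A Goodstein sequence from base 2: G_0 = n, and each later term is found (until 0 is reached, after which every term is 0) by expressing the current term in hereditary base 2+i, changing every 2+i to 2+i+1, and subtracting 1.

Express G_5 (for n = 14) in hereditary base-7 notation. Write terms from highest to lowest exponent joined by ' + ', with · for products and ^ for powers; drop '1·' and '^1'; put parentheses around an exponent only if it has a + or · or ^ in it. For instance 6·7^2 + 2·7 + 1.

7^(7 + 1) + 5·7^5 + 5·7^4 + 5·7^3 + 5·7^2 + 5·7 + 4

i=0: 14 = 2^(2 + 1) + 2^2 + 2 (b=2); 2→3: 3^(3 + 1) + 3^3 + 3 = 111; 111−1 = 110
i=1: 110 = 3^(3 + 1) + 3^3 + 2 (b=3); 3→4: 4^(4 + 1) + 4^4 + 2 = 1282; 1282−1 = 1281
i=2: 1281 = 4^(4 + 1) + 4^4 + 1 (b=4); 4→5: 5^(5 + 1) + 5^5 + 1 = 18751; 18751−1 = 18750
i=3: 18750 = 5^(5 + 1) + 5^5 (b=5); 5→6: 6^(6 + 1) + 6^6 = 326592; 326592−1 = 326591
i=4: 326591 = 6^(6 + 1) + 5·6^5 + 5·6^4 + 5·6^3 + 5·6^2 + 5·6 + 5 (b=6); 6→7: 7^(7 + 1) + 5·7^5 + 5·7^4 + 5·7^3 + 5·7^2 + 5·7 + 5 = 5862841; 5862841−1 = 5862840
i=5: 5862840 = 7^(7 + 1) + 5·7^5 + 5·7^4 + 5·7^3 + 5·7^2 + 5·7 + 4 (b=7); 7→8: 8^(8 + 1) + 5·8^5 + 5·8^4 + 5·8^3 + 5·8^2 + 5·8 + 4 = 134404972; 134404972−1 = 134404971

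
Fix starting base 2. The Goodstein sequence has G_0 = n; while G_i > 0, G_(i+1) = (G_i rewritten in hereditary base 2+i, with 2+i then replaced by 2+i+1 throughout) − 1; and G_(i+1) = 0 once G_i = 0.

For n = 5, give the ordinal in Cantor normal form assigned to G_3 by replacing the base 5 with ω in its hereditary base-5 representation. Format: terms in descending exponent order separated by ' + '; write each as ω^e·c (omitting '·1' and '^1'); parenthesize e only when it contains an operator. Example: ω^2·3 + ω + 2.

G_0 = 5. HB_2(5) = 2^2 + 1. Bump = 28. G_1 = 27.
G_1 = 27. HB_3(27) = 3^3. Bump = 256. G_2 = 255.
G_2 = 255. HB_4(255) = 3·4^3 + 3·4^2 + 3·4 + 3. Bump = 468. G_3 = 467.
G_3 = 467. HB_5(467) = 3·5^3 + 3·5^2 + 3·5 + 2. Bump = 776. G_4 = 775.

ω^3·3 + ω^2·3 + ω·3 + 2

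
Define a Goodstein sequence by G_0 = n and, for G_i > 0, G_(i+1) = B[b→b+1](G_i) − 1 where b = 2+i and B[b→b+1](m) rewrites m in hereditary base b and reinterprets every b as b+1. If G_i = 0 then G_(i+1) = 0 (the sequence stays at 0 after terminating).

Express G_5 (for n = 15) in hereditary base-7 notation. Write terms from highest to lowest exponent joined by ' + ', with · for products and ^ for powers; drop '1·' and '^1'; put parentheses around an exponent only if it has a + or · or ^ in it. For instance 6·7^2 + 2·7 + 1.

base 2: 15 = 2^(2 + 1) + 2^2 + 2 + 1; at 3: 3^(3 + 1) + 3^3 + 3 + 1 = 112; next = 111
base 3: 111 = 3^(3 + 1) + 3^3 + 3; at 4: 4^(4 + 1) + 4^4 + 4 = 1284; next = 1283
base 4: 1283 = 4^(4 + 1) + 4^4 + 3; at 5: 5^(5 + 1) + 5^5 + 3 = 18753; next = 18752
base 5: 18752 = 5^(5 + 1) + 5^5 + 2; at 6: 6^(6 + 1) + 6^6 + 2 = 326594; next = 326593
base 6: 326593 = 6^(6 + 1) + 6^6 + 1; at 7: 7^(7 + 1) + 7^7 + 1 = 6588345; next = 6588344

7^(7 + 1) + 7^7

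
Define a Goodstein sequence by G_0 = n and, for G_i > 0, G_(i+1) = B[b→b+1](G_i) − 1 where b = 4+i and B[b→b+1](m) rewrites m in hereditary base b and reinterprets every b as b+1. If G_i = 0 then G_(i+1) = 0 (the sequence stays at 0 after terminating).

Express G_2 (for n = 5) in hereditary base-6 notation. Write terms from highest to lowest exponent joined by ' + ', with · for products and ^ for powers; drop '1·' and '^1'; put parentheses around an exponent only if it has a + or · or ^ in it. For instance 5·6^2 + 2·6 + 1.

(0) 5|_4 = 4 + 1 ↦ 5 + 1|_5 = 6 ⇒ 5
(1) 5|_5 = 5 ↦ 6|_6 = 6 ⇒ 5
(2) 5|_6 = 5 ↦ 5|_7 = 5 ⇒ 4

5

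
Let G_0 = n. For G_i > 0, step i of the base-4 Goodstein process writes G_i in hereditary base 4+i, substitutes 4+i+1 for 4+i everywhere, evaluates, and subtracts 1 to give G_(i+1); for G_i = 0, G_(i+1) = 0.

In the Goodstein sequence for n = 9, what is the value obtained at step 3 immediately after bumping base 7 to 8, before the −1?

12

i=0: 9 = 2·4 + 1 (b=4); 4→5: 2·5 + 1 = 11; 11−1 = 10
i=1: 10 = 2·5 (b=5); 5→6: 2·6 = 12; 12−1 = 11
i=2: 11 = 6 + 5 (b=6); 6→7: 7 + 5 = 12; 12−1 = 11
i=3: 11 = 7 + 4 (b=7); 7→8: 8 + 4 = 12; 12−1 = 11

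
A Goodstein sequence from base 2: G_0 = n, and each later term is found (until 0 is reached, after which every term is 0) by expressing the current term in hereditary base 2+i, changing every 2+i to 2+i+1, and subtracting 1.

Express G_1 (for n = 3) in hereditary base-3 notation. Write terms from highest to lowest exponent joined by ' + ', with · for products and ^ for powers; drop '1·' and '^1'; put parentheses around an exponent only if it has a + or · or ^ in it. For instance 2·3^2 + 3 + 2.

3

base 2: 3 = 2 + 1; at 3: 3 + 1 = 4; next = 3
base 3: 3 = 3; at 4: 4 = 4; next = 3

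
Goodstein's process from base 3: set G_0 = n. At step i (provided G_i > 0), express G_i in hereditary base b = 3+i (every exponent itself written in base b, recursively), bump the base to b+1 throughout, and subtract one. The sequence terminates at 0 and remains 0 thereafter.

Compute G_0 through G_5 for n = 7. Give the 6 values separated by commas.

7, 8, 9, 9, 9, 9

7 —HB3→ 2·3 + 1 —bump→ 2·4 + 1 = 9 —(−1)→ 8
8 —HB4→ 2·4 —bump→ 2·5 = 10 —(−1)→ 9
9 —HB5→ 5 + 4 —bump→ 6 + 4 = 10 —(−1)→ 9
9 —HB6→ 6 + 3 —bump→ 7 + 3 = 10 —(−1)→ 9
9 —HB7→ 7 + 2 —bump→ 8 + 2 = 10 —(−1)→ 9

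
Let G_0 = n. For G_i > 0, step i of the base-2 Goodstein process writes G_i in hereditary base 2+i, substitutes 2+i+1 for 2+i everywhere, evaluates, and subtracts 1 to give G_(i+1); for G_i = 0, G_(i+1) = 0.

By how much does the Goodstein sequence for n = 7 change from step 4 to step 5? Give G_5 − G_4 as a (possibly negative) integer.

776886

base 2: 7 = 2^2 + 2 + 1; at 3: 3^3 + 3 + 1 = 31; next = 30
base 3: 30 = 3^3 + 3; at 4: 4^4 + 4 = 260; next = 259
base 4: 259 = 4^4 + 3; at 5: 5^5 + 3 = 3128; next = 3127
base 5: 3127 = 5^5 + 2; at 6: 6^6 + 2 = 46658; next = 46657
base 6: 46657 = 6^6 + 1; at 7: 7^7 + 1 = 823544; next = 823543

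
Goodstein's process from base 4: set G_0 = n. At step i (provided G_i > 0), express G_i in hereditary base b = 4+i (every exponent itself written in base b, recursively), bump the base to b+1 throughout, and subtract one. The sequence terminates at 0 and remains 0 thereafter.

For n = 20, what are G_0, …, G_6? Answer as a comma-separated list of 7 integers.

20, 29, 39, 51, 65, 81, 99

step 0: 20 = 4^2 + 4; sub 5 for 4: 5^2 + 5; = 30; G_1 = 30−1 = 29
step 1: 29 = 5^2 + 4; sub 6 for 5: 6^2 + 4; = 40; G_2 = 40−1 = 39
step 2: 39 = 6^2 + 3; sub 7 for 6: 7^2 + 3; = 52; G_3 = 52−1 = 51
step 3: 51 = 7^2 + 2; sub 8 for 7: 8^2 + 2; = 66; G_4 = 66−1 = 65
step 4: 65 = 8^2 + 1; sub 9 for 8: 9^2 + 1; = 82; G_5 = 82−1 = 81
step 5: 81 = 9^2; sub 10 for 9: 10^2; = 100; G_6 = 100−1 = 99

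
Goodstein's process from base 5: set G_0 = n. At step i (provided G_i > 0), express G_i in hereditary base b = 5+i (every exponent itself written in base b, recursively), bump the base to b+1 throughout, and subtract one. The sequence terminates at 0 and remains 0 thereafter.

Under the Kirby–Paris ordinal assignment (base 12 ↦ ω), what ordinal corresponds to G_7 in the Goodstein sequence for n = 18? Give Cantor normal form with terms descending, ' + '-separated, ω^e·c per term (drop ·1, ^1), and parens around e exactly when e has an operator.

i=0: 18 = 3·5 + 3 (b=5); 5→6: 3·6 + 3 = 21; 21−1 = 20
i=1: 20 = 3·6 + 2 (b=6); 6→7: 3·7 + 2 = 23; 23−1 = 22
i=2: 22 = 3·7 + 1 (b=7); 7→8: 3·8 + 1 = 25; 25−1 = 24
i=3: 24 = 3·8 (b=8); 8→9: 3·9 = 27; 27−1 = 26
i=4: 26 = 2·9 + 8 (b=9); 9→10: 2·10 + 8 = 28; 28−1 = 27
i=5: 27 = 2·10 + 7 (b=10); 10→11: 2·11 + 7 = 29; 29−1 = 28
i=6: 28 = 2·11 + 6 (b=11); 11→12: 2·12 + 6 = 30; 30−1 = 29

ω·2 + 5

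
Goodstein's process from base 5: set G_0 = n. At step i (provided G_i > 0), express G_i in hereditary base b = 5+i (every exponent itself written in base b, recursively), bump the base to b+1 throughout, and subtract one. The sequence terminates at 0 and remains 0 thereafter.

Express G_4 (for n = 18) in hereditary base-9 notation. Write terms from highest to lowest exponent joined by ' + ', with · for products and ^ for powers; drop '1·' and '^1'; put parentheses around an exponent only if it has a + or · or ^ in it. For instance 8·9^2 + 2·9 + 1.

2·9 + 8

[0] 18 ≡ 3·5 + 3 (base 5). Lift 6: 21. −1: 20.
[1] 20 ≡ 3·6 + 2 (base 6). Lift 7: 23. −1: 22.
[2] 22 ≡ 3·7 + 1 (base 7). Lift 8: 25. −1: 24.
[3] 24 ≡ 3·8 (base 8). Lift 9: 27. −1: 26.
[4] 26 ≡ 2·9 + 8 (base 9). Lift 10: 28. −1: 27.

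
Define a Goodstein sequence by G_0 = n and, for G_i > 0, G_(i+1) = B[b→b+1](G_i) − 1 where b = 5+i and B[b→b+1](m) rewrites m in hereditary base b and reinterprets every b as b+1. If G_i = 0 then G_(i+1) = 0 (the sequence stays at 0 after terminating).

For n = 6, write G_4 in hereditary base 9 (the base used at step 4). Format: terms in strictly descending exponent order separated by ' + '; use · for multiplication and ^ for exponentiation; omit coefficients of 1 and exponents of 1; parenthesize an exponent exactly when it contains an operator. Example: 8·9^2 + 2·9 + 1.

G_0 = 6. HB_5(6) = 5 + 1. Bump = 7. G_1 = 6.
G_1 = 6. HB_6(6) = 6. Bump = 7. G_2 = 6.
G_2 = 6. HB_7(6) = 6. Bump = 6. G_3 = 5.
G_3 = 5. HB_8(5) = 5. Bump = 5. G_4 = 4.
G_4 = 4. HB_9(4) = 4. Bump = 4. G_5 = 3.

4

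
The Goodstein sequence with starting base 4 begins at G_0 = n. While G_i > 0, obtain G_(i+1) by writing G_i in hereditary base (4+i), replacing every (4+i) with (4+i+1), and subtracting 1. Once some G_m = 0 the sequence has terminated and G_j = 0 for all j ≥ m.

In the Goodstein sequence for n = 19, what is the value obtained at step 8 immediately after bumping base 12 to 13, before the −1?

94

[0] 19 ≡ 4^2 + 3 (base 4). Lift 5: 28. −1: 27.
[1] 27 ≡ 5^2 + 2 (base 5). Lift 6: 38. −1: 37.
[2] 37 ≡ 6^2 + 1 (base 6). Lift 7: 50. −1: 49.
[3] 49 ≡ 7^2 (base 7). Lift 8: 64. −1: 63.
[4] 63 ≡ 7·8 + 7 (base 8). Lift 9: 70. −1: 69.
[5] 69 ≡ 7·9 + 6 (base 9). Lift 10: 76. −1: 75.
[6] 75 ≡ 7·10 + 5 (base 10). Lift 11: 82. −1: 81.
[7] 81 ≡ 7·11 + 4 (base 11). Lift 12: 88. −1: 87.
[8] 87 ≡ 7·12 + 3 (base 12). Lift 13: 94. −1: 93.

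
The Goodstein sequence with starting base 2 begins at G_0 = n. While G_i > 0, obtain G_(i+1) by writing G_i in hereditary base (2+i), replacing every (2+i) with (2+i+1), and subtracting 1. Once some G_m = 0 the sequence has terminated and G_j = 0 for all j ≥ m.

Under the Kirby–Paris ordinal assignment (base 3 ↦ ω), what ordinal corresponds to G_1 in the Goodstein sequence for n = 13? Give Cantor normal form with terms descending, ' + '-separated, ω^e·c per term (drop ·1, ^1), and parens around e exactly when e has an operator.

ω^(ω + 1) + ω^ω

(0) 13|_2 = 2^(2 + 1) + 2^2 + 1 ↦ 3^(3 + 1) + 3^3 + 1|_3 = 109 ⇒ 108
(1) 108|_3 = 3^(3 + 1) + 3^3 ↦ 4^(4 + 1) + 4^4|_4 = 1280 ⇒ 1279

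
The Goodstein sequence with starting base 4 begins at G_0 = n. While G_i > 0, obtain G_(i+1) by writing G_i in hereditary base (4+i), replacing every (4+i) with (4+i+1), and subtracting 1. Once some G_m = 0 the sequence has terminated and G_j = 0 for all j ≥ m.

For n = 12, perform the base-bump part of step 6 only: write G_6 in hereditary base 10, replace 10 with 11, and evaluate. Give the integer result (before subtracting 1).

12 —HB4→ 3·4 —bump→ 3·5 = 15 —(−1)→ 14
14 —HB5→ 2·5 + 4 —bump→ 2·6 + 4 = 16 —(−1)→ 15
15 —HB6→ 2·6 + 3 —bump→ 2·7 + 3 = 17 —(−1)→ 16
16 —HB7→ 2·7 + 2 —bump→ 2·8 + 2 = 18 —(−1)→ 17
17 —HB8→ 2·8 + 1 —bump→ 2·9 + 1 = 19 —(−1)→ 18
18 —HB9→ 2·9 —bump→ 2·10 = 20 —(−1)→ 19
19 —HB10→ 10 + 9 —bump→ 11 + 9 = 20 —(−1)→ 19

20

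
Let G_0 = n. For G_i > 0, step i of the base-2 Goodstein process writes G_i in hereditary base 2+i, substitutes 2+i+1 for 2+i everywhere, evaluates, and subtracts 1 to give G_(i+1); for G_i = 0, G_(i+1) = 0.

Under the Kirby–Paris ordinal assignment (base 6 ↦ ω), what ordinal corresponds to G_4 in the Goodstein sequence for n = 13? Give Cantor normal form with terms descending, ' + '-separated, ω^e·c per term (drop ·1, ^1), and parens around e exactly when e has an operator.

13 —HB2→ 2^(2 + 1) + 2^2 + 1 —bump→ 3^(3 + 1) + 3^3 + 1 = 109 —(−1)→ 108
108 —HB3→ 3^(3 + 1) + 3^3 —bump→ 4^(4 + 1) + 4^4 = 1280 —(−1)→ 1279
1279 —HB4→ 4^(4 + 1) + 3·4^3 + 3·4^2 + 3·4 + 3 —bump→ 5^(5 + 1) + 3·5^3 + 3·5^2 + 3·5 + 3 = 16093 —(−1)→ 16092
16092 —HB5→ 5^(5 + 1) + 3·5^3 + 3·5^2 + 3·5 + 2 —bump→ 6^(6 + 1) + 3·6^3 + 3·6^2 + 3·6 + 2 = 280712 —(−1)→ 280711
280711 —HB6→ 6^(6 + 1) + 3·6^3 + 3·6^2 + 3·6 + 1 —bump→ 7^(7 + 1) + 3·7^3 + 3·7^2 + 3·7 + 1 = 5765999 —(−1)→ 5765998

ω^(ω + 1) + ω^3·3 + ω^2·3 + ω·3 + 1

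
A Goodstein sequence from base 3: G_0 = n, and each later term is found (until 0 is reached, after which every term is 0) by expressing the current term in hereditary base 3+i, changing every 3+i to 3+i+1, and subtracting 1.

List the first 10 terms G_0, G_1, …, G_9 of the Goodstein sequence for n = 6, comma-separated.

G_0 = 6. HB_3(6) = 2·3. Bump = 8. G_1 = 7.
G_1 = 7. HB_4(7) = 4 + 3. Bump = 8. G_2 = 7.
G_2 = 7. HB_5(7) = 5 + 2. Bump = 8. G_3 = 7.
G_3 = 7. HB_6(7) = 6 + 1. Bump = 8. G_4 = 7.
G_4 = 7. HB_7(7) = 7. Bump = 8. G_5 = 7.
G_5 = 7. HB_8(7) = 7. Bump = 7. G_6 = 6.
G_6 = 6. HB_9(6) = 6. Bump = 6. G_7 = 5.
G_7 = 5. HB_10(5) = 5. Bump = 5. G_8 = 4.
G_8 = 4. HB_11(4) = 4. Bump = 4. G_9 = 3.

6, 7, 7, 7, 7, 7, 6, 5, 4, 3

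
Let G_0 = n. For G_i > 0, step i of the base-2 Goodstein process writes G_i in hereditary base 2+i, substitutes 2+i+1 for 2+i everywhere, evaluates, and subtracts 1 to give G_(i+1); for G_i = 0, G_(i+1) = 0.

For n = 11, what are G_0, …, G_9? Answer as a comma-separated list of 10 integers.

G_0=11  [base 2] 2^(2 + 1) + 2 + 1  →[2↦3]→  3^(3 + 1) + 3 + 1 = 85  −1 ⇒ G_1=84
G_1=84  [base 3] 3^(3 + 1) + 3  →[3↦4]→  4^(4 + 1) + 4 = 1028  −1 ⇒ G_2=1027
G_2=1027  [base 4] 4^(4 + 1) + 3  →[4↦5]→  5^(5 + 1) + 3 = 15628  −1 ⇒ G_3=15627
G_3=15627  [base 5] 5^(5 + 1) + 2  →[5↦6]→  6^(6 + 1) + 2 = 279938  −1 ⇒ G_4=279937
G_4=279937  [base 6] 6^(6 + 1) + 1  →[6↦7]→  7^(7 + 1) + 1 = 5764802  −1 ⇒ G_5=5764801
G_5=5764801  [base 7] 7^(7 + 1)  →[7↦8]→  8^(8 + 1) = 134217728  −1 ⇒ G_6=134217727
G_6=134217727  [base 8] 7·8^8 + 7·8^7 + 7·8^6 + 7·8^5 + 7·8^4 + 7·8^3 + 7·8^2 + 7·8 + 7  →[8↦9]→  7·9^9 + 7·9^7 + 7·9^6 + 7·9^5 + 7·9^4 + 7·9^3 + 7·9^2 + 7·9 + 7 = 2749609303  −1 ⇒ G_7=2749609302
G_7=2749609302  [base 9] 7·9^9 + 7·9^7 + 7·9^6 + 7·9^5 + 7·9^4 + 7·9^3 + 7·9^2 + 7·9 + 6  →[9↦10]→  7·10^10 + 7·10^7 + 7·10^6 + 7·10^5 + 7·10^4 + 7·10^3 + 7·10^2 + 7·10 + 6 = 70077777776  −1 ⇒ G_8=70077777775
G_8=70077777775  [base 10] 7·10^10 + 7·10^7 + 7·10^6 + 7·10^5 + 7·10^4 + 7·10^3 + 7·10^2 + 7·10 + 5  →[10↦11]→  7·11^11 + 7·11^7 + 7·11^6 + 7·11^5 + 7·11^4 + 7·11^3 + 7·11^2 + 7·11 + 5 = 1997331745491  −1 ⇒ G_9=1997331745490

11, 84, 1027, 15627, 279937, 5764801, 134217727, 2749609302, 70077777775, 1997331745490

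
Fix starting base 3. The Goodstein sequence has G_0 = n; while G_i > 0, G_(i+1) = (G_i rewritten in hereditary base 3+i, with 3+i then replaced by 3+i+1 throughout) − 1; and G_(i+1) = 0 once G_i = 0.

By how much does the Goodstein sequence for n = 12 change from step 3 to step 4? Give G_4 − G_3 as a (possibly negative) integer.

(0) 12|_3 = 3^2 + 3 ↦ 4^2 + 4|_4 = 20 ⇒ 19
(1) 19|_4 = 4^2 + 3 ↦ 5^2 + 3|_5 = 28 ⇒ 27
(2) 27|_5 = 5^2 + 2 ↦ 6^2 + 2|_6 = 38 ⇒ 37
(3) 37|_6 = 6^2 + 1 ↦ 7^2 + 1|_7 = 50 ⇒ 49

12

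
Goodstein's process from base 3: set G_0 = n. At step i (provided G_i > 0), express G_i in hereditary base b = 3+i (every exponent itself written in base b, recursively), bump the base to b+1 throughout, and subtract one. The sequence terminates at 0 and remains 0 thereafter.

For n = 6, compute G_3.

i=0: 6 = 2·3 (b=3); 3→4: 2·4 = 8; 8−1 = 7
i=1: 7 = 4 + 3 (b=4); 4→5: 5 + 3 = 8; 8−1 = 7
i=2: 7 = 5 + 2 (b=5); 5→6: 6 + 2 = 8; 8−1 = 7
i=3: 7 = 6 + 1 (b=6); 6→7: 7 + 1 = 8; 8−1 = 7

7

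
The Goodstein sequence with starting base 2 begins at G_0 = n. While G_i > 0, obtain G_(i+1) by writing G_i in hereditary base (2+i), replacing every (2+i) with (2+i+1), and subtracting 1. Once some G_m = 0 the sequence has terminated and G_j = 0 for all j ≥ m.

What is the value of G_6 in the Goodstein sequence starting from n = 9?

50333399

G_0=9  [base 2] 2^(2 + 1) + 1  →[2↦3]→  3^(3 + 1) + 1 = 82  −1 ⇒ G_1=81
G_1=81  [base 3] 3^(3 + 1)  →[3↦4]→  4^(4 + 1) = 1024  −1 ⇒ G_2=1023
G_2=1023  [base 4] 3·4^4 + 3·4^3 + 3·4^2 + 3·4 + 3  →[4↦5]→  3·5^5 + 3·5^3 + 3·5^2 + 3·5 + 3 = 9843  −1 ⇒ G_3=9842
G_3=9842  [base 5] 3·5^5 + 3·5^3 + 3·5^2 + 3·5 + 2  →[5↦6]→  3·6^6 + 3·6^3 + 3·6^2 + 3·6 + 2 = 140744  −1 ⇒ G_4=140743
G_4=140743  [base 6] 3·6^6 + 3·6^3 + 3·6^2 + 3·6 + 1  →[6↦7]→  3·7^7 + 3·7^3 + 3·7^2 + 3·7 + 1 = 2471827  −1 ⇒ G_5=2471826
G_5=2471826  [base 7] 3·7^7 + 3·7^3 + 3·7^2 + 3·7  →[7↦8]→  3·8^8 + 3·8^3 + 3·8^2 + 3·8 = 50333400  −1 ⇒ G_6=50333399
G_6=50333399  [base 8] 3·8^8 + 3·8^3 + 3·8^2 + 2·8 + 7  →[8↦9]→  3·9^9 + 3·9^3 + 3·9^2 + 2·9 + 7 = 1162263922  −1 ⇒ G_7=1162263921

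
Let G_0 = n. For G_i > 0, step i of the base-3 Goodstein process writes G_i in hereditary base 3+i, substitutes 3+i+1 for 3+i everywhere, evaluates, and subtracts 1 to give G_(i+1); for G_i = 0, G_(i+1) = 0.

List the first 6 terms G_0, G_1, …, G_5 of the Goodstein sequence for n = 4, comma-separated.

4 —HB3→ 3 + 1 —bump→ 4 + 1 = 5 —(−1)→ 4
4 —HB4→ 4 —bump→ 5 = 5 —(−1)→ 4
4 —HB5→ 4 —bump→ 4 = 4 —(−1)→ 3
3 —HB6→ 3 —bump→ 3 = 3 —(−1)→ 2
2 —HB7→ 2 —bump→ 2 = 2 —(−1)→ 1

4, 4, 4, 3, 2, 1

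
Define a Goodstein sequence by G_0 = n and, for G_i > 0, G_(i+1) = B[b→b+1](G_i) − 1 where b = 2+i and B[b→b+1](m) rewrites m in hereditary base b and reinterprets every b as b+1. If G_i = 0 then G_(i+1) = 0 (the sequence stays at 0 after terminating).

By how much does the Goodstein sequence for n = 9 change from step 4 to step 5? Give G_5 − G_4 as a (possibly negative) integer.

base 2: 9 = 2^(2 + 1) + 1; at 3: 3^(3 + 1) + 1 = 82; next = 81
base 3: 81 = 3^(3 + 1); at 4: 4^(4 + 1) = 1024; next = 1023
base 4: 1023 = 3·4^4 + 3·4^3 + 3·4^2 + 3·4 + 3; at 5: 3·5^5 + 3·5^3 + 3·5^2 + 3·5 + 3 = 9843; next = 9842
base 5: 9842 = 3·5^5 + 3·5^3 + 3·5^2 + 3·5 + 2; at 6: 3·6^6 + 3·6^3 + 3·6^2 + 3·6 + 2 = 140744; next = 140743
base 6: 140743 = 3·6^6 + 3·6^3 + 3·6^2 + 3·6 + 1; at 7: 3·7^7 + 3·7^3 + 3·7^2 + 3·7 + 1 = 2471827; next = 2471826

2331083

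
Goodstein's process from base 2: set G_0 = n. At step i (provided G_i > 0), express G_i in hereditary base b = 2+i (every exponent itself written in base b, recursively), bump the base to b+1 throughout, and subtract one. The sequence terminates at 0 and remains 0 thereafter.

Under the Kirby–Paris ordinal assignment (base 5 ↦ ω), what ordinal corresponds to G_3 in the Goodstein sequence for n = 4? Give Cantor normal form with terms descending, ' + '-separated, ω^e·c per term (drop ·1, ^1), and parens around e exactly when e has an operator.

i=0: 4 = 2^2 (b=2); 2→3: 3^3 = 27; 27−1 = 26
i=1: 26 = 2·3^2 + 2·3 + 2 (b=3); 3→4: 2·4^2 + 2·4 + 2 = 42; 42−1 = 41
i=2: 41 = 2·4^2 + 2·4 + 1 (b=4); 4→5: 2·5^2 + 2·5 + 1 = 61; 61−1 = 60

ω^2·2 + ω·2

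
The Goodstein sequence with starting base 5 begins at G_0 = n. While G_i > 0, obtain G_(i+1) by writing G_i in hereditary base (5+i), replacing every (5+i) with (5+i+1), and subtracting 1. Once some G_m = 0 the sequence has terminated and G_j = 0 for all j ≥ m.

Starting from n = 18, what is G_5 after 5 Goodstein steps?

step 0: 18 = 3·5 + 3; sub 6 for 5: 3·6 + 3; = 21; G_1 = 21−1 = 20
step 1: 20 = 3·6 + 2; sub 7 for 6: 3·7 + 2; = 23; G_2 = 23−1 = 22
step 2: 22 = 3·7 + 1; sub 8 for 7: 3·8 + 1; = 25; G_3 = 25−1 = 24
step 3: 24 = 3·8; sub 9 for 8: 3·9; = 27; G_4 = 27−1 = 26
step 4: 26 = 2·9 + 8; sub 10 for 9: 2·10 + 8; = 28; G_5 = 28−1 = 27

27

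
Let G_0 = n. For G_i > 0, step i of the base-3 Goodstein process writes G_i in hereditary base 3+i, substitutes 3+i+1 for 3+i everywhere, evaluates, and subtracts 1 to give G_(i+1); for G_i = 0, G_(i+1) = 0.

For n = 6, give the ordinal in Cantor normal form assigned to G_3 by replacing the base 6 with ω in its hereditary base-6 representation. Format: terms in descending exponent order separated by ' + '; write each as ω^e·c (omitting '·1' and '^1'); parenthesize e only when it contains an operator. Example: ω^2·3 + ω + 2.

G_0=6  [base 3] 2·3  →[3↦4]→  2·4 = 8  −1 ⇒ G_1=7
G_1=7  [base 4] 4 + 3  →[4↦5]→  5 + 3 = 8  −1 ⇒ G_2=7
G_2=7  [base 5] 5 + 2  →[5↦6]→  6 + 2 = 8  −1 ⇒ G_3=7
G_3=7  [base 6] 6 + 1  →[6↦7]→  7 + 1 = 8  −1 ⇒ G_4=7

ω + 1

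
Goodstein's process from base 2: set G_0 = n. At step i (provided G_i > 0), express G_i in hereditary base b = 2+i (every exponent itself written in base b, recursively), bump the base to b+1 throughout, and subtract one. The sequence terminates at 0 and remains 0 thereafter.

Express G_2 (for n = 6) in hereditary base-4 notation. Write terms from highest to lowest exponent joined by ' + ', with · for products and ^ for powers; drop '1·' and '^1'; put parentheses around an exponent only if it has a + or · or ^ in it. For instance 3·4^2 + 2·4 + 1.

4^4 + 1

[0] 6 ≡ 2^2 + 2 (base 2). Lift 3: 30. −1: 29.
[1] 29 ≡ 3^3 + 2 (base 3). Lift 4: 258. −1: 257.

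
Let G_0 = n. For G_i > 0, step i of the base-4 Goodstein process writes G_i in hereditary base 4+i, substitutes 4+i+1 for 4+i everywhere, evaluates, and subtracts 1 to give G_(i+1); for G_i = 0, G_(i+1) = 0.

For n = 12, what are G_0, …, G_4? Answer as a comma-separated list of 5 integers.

step 0: 12 = 3·4; sub 5 for 4: 3·5; = 15; G_1 = 15−1 = 14
step 1: 14 = 2·5 + 4; sub 6 for 5: 2·6 + 4; = 16; G_2 = 16−1 = 15
step 2: 15 = 2·6 + 3; sub 7 for 6: 2·7 + 3; = 17; G_3 = 17−1 = 16
step 3: 16 = 2·7 + 2; sub 8 for 7: 2·8 + 2; = 18; G_4 = 18−1 = 17

12, 14, 15, 16, 17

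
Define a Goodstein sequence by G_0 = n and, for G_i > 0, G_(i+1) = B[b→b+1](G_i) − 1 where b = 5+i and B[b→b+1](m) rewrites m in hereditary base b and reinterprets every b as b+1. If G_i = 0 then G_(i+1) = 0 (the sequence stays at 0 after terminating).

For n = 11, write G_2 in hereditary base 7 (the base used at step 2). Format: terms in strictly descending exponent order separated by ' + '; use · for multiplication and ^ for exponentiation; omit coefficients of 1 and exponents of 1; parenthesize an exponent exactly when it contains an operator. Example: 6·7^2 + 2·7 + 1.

base 5: 11 = 2·5 + 1; at 6: 2·6 + 1 = 13; next = 12
base 6: 12 = 2·6; at 7: 2·7 = 14; next = 13
base 7: 13 = 7 + 6; at 8: 8 + 6 = 14; next = 13

7 + 6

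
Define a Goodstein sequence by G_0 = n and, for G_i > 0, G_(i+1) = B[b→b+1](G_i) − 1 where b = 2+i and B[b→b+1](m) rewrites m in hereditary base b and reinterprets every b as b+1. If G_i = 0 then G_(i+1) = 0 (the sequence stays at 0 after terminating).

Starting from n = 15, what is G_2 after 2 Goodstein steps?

1283

G_0 = 15. HB_2(15) = 2^(2 + 1) + 2^2 + 2 + 1. Bump = 112. G_1 = 111.
G_1 = 111. HB_3(111) = 3^(3 + 1) + 3^3 + 3. Bump = 1284. G_2 = 1283.
G_2 = 1283. HB_4(1283) = 4^(4 + 1) + 4^4 + 3. Bump = 18753. G_3 = 18752.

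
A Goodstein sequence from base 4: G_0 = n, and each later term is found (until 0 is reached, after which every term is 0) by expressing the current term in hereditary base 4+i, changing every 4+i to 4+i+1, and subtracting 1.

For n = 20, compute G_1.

29

[0] 20 ≡ 4^2 + 4 (base 4). Lift 5: 30. −1: 29.
[1] 29 ≡ 5^2 + 4 (base 5). Lift 6: 40. −1: 39.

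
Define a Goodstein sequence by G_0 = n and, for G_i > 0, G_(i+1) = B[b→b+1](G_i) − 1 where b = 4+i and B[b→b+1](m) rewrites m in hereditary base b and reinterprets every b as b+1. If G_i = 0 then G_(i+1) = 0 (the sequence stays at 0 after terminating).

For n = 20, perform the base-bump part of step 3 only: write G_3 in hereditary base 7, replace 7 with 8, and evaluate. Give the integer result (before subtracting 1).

66

G_0=20  [base 4] 4^2 + 4  →[4↦5]→  5^2 + 5 = 30  −1 ⇒ G_1=29
G_1=29  [base 5] 5^2 + 4  →[5↦6]→  6^2 + 4 = 40  −1 ⇒ G_2=39
G_2=39  [base 6] 6^2 + 3  →[6↦7]→  7^2 + 3 = 52  −1 ⇒ G_3=51
G_3=51  [base 7] 7^2 + 2  →[7↦8]→  8^2 + 2 = 66  −1 ⇒ G_4=65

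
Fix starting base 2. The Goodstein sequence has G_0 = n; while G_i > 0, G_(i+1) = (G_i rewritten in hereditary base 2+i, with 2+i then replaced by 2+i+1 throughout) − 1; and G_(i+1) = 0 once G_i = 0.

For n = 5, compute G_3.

467

base 2: 5 = 2^2 + 1; at 3: 3^3 + 1 = 28; next = 27
base 3: 27 = 3^3; at 4: 4^4 = 256; next = 255
base 4: 255 = 3·4^3 + 3·4^2 + 3·4 + 3; at 5: 3·5^3 + 3·5^2 + 3·5 + 3 = 468; next = 467
base 5: 467 = 3·5^3 + 3·5^2 + 3·5 + 2; at 6: 3·6^3 + 3·6^2 + 3·6 + 2 = 776; next = 775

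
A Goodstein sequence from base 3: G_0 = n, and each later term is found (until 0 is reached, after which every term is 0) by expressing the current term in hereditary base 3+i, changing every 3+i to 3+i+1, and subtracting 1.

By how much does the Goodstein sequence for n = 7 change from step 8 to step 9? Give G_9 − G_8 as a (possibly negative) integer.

i=0: 7 = 2·3 + 1 (b=3); 3→4: 2·4 + 1 = 9; 9−1 = 8
i=1: 8 = 2·4 (b=4); 4→5: 2·5 = 10; 10−1 = 9
i=2: 9 = 5 + 4 (b=5); 5→6: 6 + 4 = 10; 10−1 = 9
i=3: 9 = 6 + 3 (b=6); 6→7: 7 + 3 = 10; 10−1 = 9
i=4: 9 = 7 + 2 (b=7); 7→8: 8 + 2 = 10; 10−1 = 9
i=5: 9 = 8 + 1 (b=8); 8→9: 9 + 1 = 10; 10−1 = 9
i=6: 9 = 9 (b=9); 9→10: 10 = 10; 10−1 = 9
i=7: 9 = 9 (b=10); 10→11: 9 = 9; 9−1 = 8
i=8: 8 = 8 (b=11); 11→12: 8 = 8; 8−1 = 7

-1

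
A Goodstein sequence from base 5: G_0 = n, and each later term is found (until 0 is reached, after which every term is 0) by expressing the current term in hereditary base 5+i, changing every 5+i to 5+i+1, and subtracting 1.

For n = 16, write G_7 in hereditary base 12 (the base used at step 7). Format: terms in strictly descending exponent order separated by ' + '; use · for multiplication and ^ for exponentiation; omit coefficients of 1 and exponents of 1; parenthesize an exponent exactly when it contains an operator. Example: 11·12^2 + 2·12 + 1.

16 —HB5→ 3·5 + 1 —bump→ 3·6 + 1 = 19 —(−1)→ 18
18 —HB6→ 3·6 —bump→ 3·7 = 21 —(−1)→ 20
20 —HB7→ 2·7 + 6 —bump→ 2·8 + 6 = 22 —(−1)→ 21
21 —HB8→ 2·8 + 5 —bump→ 2·9 + 5 = 23 —(−1)→ 22
22 —HB9→ 2·9 + 4 —bump→ 2·10 + 4 = 24 —(−1)→ 23
23 —HB10→ 2·10 + 3 —bump→ 2·11 + 3 = 25 —(−1)→ 24
24 —HB11→ 2·11 + 2 —bump→ 2·12 + 2 = 26 —(−1)→ 25
25 —HB12→ 2·12 + 1 —bump→ 2·13 + 1 = 27 —(−1)→ 26

2·12 + 1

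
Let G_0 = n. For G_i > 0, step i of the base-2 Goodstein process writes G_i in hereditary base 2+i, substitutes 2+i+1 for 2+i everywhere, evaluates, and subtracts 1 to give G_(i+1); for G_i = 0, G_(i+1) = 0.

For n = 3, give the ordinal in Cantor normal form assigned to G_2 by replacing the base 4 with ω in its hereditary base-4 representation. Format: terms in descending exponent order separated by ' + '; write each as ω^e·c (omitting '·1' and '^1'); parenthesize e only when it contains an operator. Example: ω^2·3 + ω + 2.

G_0=3  [base 2] 2 + 1  →[2↦3]→  3 + 1 = 4  −1 ⇒ G_1=3
G_1=3  [base 3] 3  →[3↦4]→  4 = 4  −1 ⇒ G_2=3

3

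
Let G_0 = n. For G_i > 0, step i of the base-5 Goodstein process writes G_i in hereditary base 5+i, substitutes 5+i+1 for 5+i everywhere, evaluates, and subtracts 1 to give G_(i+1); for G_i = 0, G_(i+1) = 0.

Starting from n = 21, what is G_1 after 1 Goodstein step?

base 5: 21 = 4·5 + 1; at 6: 4·6 + 1 = 25; next = 24
base 6: 24 = 4·6; at 7: 4·7 = 28; next = 27

24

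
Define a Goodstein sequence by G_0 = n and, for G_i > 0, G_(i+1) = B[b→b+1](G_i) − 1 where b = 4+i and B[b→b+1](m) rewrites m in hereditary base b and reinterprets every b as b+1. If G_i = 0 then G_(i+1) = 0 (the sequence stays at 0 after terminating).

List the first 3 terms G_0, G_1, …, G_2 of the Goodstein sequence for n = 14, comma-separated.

G_0 = 14. HB_4(14) = 3·4 + 2. Bump = 17. G_1 = 16.
G_1 = 16. HB_5(16) = 3·5 + 1. Bump = 19. G_2 = 18.

14, 16, 18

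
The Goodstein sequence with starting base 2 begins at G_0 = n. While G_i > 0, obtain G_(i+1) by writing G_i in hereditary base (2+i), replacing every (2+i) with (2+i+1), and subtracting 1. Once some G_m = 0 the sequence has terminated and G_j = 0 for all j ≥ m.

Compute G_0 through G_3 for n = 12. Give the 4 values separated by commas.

12 —HB2→ 2^(2 + 1) + 2^2 —bump→ 3^(3 + 1) + 3^3 = 108 —(−1)→ 107
107 —HB3→ 3^(3 + 1) + 2·3^2 + 2·3 + 2 —bump→ 4^(4 + 1) + 2·4^2 + 2·4 + 2 = 1066 —(−1)→ 1065
1065 —HB4→ 4^(4 + 1) + 2·4^2 + 2·4 + 1 —bump→ 5^(5 + 1) + 2·5^2 + 2·5 + 1 = 15686 —(−1)→ 15685

12, 107, 1065, 15685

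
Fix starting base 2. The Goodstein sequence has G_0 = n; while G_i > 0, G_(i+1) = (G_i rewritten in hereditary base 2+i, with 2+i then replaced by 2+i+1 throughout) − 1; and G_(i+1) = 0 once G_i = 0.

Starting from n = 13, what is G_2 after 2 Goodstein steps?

1279

G_0=13  [base 2] 2^(2 + 1) + 2^2 + 1  →[2↦3]→  3^(3 + 1) + 3^3 + 1 = 109  −1 ⇒ G_1=108
G_1=108  [base 3] 3^(3 + 1) + 3^3  →[3↦4]→  4^(4 + 1) + 4^4 = 1280  −1 ⇒ G_2=1279
G_2=1279  [base 4] 4^(4 + 1) + 3·4^3 + 3·4^2 + 3·4 + 3  →[4↦5]→  5^(5 + 1) + 3·5^3 + 3·5^2 + 3·5 + 3 = 16093  −1 ⇒ G_3=16092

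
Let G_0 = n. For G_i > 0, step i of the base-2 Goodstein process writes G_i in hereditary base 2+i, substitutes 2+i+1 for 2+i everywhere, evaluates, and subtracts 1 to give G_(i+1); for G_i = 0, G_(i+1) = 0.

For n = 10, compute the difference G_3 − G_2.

14600

G_0 = 10. HB_2(10) = 2^(2 + 1) + 2. Bump = 84. G_1 = 83.
G_1 = 83. HB_3(83) = 3^(3 + 1) + 2. Bump = 1026. G_2 = 1025.
G_2 = 1025. HB_4(1025) = 4^(4 + 1) + 1. Bump = 15626. G_3 = 15625.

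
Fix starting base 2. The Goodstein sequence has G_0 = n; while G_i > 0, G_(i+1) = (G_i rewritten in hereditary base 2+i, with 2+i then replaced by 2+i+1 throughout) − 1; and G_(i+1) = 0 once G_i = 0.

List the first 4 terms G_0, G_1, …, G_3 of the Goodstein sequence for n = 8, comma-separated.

8, 80, 553, 6310

(0) 8|_2 = 2^(2 + 1) ↦ 3^(3 + 1)|_3 = 81 ⇒ 80
(1) 80|_3 = 2·3^3 + 2·3^2 + 2·3 + 2 ↦ 2·4^4 + 2·4^2 + 2·4 + 2|_4 = 554 ⇒ 553
(2) 553|_4 = 2·4^4 + 2·4^2 + 2·4 + 1 ↦ 2·5^5 + 2·5^2 + 2·5 + 1|_5 = 6311 ⇒ 6310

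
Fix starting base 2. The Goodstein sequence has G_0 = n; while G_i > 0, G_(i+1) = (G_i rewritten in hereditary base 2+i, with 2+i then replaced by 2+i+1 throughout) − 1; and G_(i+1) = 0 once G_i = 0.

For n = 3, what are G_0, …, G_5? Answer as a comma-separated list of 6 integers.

3, 3, 3, 2, 1, 0

G_0=3  [base 2] 2 + 1  →[2↦3]→  3 + 1 = 4  −1 ⇒ G_1=3
G_1=3  [base 3] 3  →[3↦4]→  4 = 4  −1 ⇒ G_2=3
G_2=3  [base 4] 3  →[4↦5]→  3 = 3  −1 ⇒ G_3=2
G_3=2  [base 5] 2  →[5↦6]→  2 = 2  −1 ⇒ G_4=1
G_4=1  [base 6] 1  →[6↦7]→  1 = 1  −1 ⇒ G_5=0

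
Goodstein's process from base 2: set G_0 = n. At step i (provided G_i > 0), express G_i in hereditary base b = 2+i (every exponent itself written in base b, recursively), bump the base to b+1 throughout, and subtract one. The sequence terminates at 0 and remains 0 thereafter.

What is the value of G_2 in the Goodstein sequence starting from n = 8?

553

G_0=8  [base 2] 2^(2 + 1)  →[2↦3]→  3^(3 + 1) = 81  −1 ⇒ G_1=80
G_1=80  [base 3] 2·3^3 + 2·3^2 + 2·3 + 2  →[3↦4]→  2·4^4 + 2·4^2 + 2·4 + 2 = 554  −1 ⇒ G_2=553
G_2=553  [base 4] 2·4^4 + 2·4^2 + 2·4 + 1  →[4↦5]→  2·5^5 + 2·5^2 + 2·5 + 1 = 6311  −1 ⇒ G_3=6310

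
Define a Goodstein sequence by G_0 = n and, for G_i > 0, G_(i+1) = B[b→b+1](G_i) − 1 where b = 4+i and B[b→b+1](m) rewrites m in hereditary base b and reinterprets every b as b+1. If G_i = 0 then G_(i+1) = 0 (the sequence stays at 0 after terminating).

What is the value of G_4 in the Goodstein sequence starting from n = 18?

53

G_0=18  [base 4] 4^2 + 2  →[4↦5]→  5^2 + 2 = 27  −1 ⇒ G_1=26
G_1=26  [base 5] 5^2 + 1  →[5↦6]→  6^2 + 1 = 37  −1 ⇒ G_2=36
G_2=36  [base 6] 6^2  →[6↦7]→  7^2 = 49  −1 ⇒ G_3=48
G_3=48  [base 7] 6·7 + 6  →[7↦8]→  6·8 + 6 = 54  −1 ⇒ G_4=53
G_4=53  [base 8] 6·8 + 5  →[8↦9]→  6·9 + 5 = 59  −1 ⇒ G_5=58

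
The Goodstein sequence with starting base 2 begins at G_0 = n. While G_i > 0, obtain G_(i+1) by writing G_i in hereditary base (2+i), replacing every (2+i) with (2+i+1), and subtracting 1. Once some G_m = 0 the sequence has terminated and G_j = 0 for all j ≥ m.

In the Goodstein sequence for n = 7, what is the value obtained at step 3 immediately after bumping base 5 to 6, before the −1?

base 2: 7 = 2^2 + 2 + 1; at 3: 3^3 + 3 + 1 = 31; next = 30
base 3: 30 = 3^3 + 3; at 4: 4^4 + 4 = 260; next = 259
base 4: 259 = 4^4 + 3; at 5: 5^5 + 3 = 3128; next = 3127

46658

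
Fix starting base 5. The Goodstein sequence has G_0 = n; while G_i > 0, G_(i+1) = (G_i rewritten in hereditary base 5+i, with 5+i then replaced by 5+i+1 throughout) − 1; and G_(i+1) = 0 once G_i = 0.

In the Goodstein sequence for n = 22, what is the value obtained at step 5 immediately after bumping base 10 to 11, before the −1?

G_0=22  [base 5] 4·5 + 2  →[5↦6]→  4·6 + 2 = 26  −1 ⇒ G_1=25
G_1=25  [base 6] 4·6 + 1  →[6↦7]→  4·7 + 1 = 29  −1 ⇒ G_2=28
G_2=28  [base 7] 4·7  →[7↦8]→  4·8 = 32  −1 ⇒ G_3=31
G_3=31  [base 8] 3·8 + 7  →[8↦9]→  3·9 + 7 = 34  −1 ⇒ G_4=33
G_4=33  [base 9] 3·9 + 6  →[9↦10]→  3·10 + 6 = 36  −1 ⇒ G_5=35
G_5=35  [base 10] 3·10 + 5  →[10↦11]→  3·11 + 5 = 38  −1 ⇒ G_6=37

38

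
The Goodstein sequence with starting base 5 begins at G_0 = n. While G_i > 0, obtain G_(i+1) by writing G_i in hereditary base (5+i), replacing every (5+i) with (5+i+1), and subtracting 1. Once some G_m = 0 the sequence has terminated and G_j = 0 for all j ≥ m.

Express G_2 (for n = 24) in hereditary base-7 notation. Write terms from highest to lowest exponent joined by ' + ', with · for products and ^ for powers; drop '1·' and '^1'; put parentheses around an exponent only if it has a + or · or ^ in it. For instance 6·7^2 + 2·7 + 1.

4·7 + 2

step 0: 24 = 4·5 + 4; sub 6 for 5: 4·6 + 4; = 28; G_1 = 28−1 = 27
step 1: 27 = 4·6 + 3; sub 7 for 6: 4·7 + 3; = 31; G_2 = 31−1 = 30
step 2: 30 = 4·7 + 2; sub 8 for 7: 4·8 + 2; = 34; G_3 = 34−1 = 33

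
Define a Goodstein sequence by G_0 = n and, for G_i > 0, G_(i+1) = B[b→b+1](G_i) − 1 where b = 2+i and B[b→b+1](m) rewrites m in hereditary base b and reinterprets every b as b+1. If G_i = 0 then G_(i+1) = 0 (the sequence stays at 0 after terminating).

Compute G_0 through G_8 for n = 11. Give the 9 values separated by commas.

base 2: 11 = 2^(2 + 1) + 2 + 1; at 3: 3^(3 + 1) + 3 + 1 = 85; next = 84
base 3: 84 = 3^(3 + 1) + 3; at 4: 4^(4 + 1) + 4 = 1028; next = 1027
base 4: 1027 = 4^(4 + 1) + 3; at 5: 5^(5 + 1) + 3 = 15628; next = 15627
base 5: 15627 = 5^(5 + 1) + 2; at 6: 6^(6 + 1) + 2 = 279938; next = 279937
base 6: 279937 = 6^(6 + 1) + 1; at 7: 7^(7 + 1) + 1 = 5764802; next = 5764801
base 7: 5764801 = 7^(7 + 1); at 8: 8^(8 + 1) = 134217728; next = 134217727
base 8: 134217727 = 7·8^8 + 7·8^7 + 7·8^6 + 7·8^5 + 7·8^4 + 7·8^3 + 7·8^2 + 7·8 + 7; at 9: 7·9^9 + 7·9^7 + 7·9^6 + 7·9^5 + 7·9^4 + 7·9^3 + 7·9^2 + 7·9 + 7 = 2749609303; next = 2749609302
base 9: 2749609302 = 7·9^9 + 7·9^7 + 7·9^6 + 7·9^5 + 7·9^4 + 7·9^3 + 7·9^2 + 7·9 + 6; at 10: 7·10^10 + 7·10^7 + 7·10^6 + 7·10^5 + 7·10^4 + 7·10^3 + 7·10^2 + 7·10 + 6 = 70077777776; next = 70077777775

11, 84, 1027, 15627, 279937, 5764801, 134217727, 2749609302, 70077777775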